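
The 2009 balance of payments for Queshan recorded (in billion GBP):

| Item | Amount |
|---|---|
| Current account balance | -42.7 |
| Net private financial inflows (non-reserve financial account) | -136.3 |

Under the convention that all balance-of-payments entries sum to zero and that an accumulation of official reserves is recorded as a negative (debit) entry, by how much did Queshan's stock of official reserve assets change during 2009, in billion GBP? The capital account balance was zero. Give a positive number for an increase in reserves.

Official reserve transactions balance = -((-42.7) + (-136.3)) = 179.0
An accumulation of reserves is recorded as a debit (negative entry), so the change in the stock of reserves is the negative of that balance.
Change in official reserves = -(179.0) = -179.0

-179.0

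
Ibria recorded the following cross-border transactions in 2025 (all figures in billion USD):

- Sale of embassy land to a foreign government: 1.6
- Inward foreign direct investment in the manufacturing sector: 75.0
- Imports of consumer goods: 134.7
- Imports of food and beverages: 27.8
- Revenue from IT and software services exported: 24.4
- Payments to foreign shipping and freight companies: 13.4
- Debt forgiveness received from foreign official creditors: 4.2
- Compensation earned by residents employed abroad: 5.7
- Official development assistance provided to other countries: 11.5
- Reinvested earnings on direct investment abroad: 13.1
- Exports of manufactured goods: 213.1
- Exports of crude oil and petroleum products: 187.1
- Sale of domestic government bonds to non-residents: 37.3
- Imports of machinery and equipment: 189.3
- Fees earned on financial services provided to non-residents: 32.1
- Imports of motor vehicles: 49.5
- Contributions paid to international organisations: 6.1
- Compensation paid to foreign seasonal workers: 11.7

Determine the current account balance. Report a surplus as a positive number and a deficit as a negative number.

Goods: 187.1 + 213.1 - 134.7 - 49.5 - 27.8 - 189.3 = -1.1
Services: -13.4 + 32.1 + 24.4 = 43.1
Primary income: 13.1 + 5.7 - 11.7 = 7.1
Secondary income: -11.5 - 6.1 = -17.6
Current account = (-1.1) + 43.1 + 7.1 + (-17.6) = 31.5
(Excluded from the current account — capital account: sale of embassy land to a foreign government 1.6, debt forgiveness received from foreign official creditors 4.2; financial account: inward foreign direct investment in the manufacturing sector 75.0, sale of domestic government bonds to non-residents 37.3.)

31.5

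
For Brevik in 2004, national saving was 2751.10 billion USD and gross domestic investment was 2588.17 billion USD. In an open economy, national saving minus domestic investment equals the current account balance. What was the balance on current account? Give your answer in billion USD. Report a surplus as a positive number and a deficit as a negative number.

162.93

CA = S - I = 2751.10 - 2588.17 = 162.93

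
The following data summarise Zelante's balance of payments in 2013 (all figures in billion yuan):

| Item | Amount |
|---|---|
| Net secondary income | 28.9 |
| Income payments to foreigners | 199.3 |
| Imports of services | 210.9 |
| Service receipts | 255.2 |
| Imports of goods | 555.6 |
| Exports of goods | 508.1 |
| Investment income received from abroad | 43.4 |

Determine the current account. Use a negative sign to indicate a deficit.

Goods balance = 508.1 - 555.6 = -47.5
Services balance = 255.2 - 210.9 = 44.3
Trade balance (goods + services) = -47.5 + 44.3 = -3.2
Net primary income = 43.4 - 199.3 = -155.9
Net secondary income = 28.9
Current account = -3.2 + (-155.9) + 28.9 = -130.2

-130.2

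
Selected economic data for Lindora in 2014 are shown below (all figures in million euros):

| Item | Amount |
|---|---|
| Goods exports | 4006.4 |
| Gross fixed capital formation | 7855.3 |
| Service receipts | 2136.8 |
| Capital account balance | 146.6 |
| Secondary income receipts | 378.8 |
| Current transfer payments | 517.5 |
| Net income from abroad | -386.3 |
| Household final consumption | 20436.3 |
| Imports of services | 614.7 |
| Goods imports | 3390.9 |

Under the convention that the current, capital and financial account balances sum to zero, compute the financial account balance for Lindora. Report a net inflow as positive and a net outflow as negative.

Goods balance = 4006.4 - 3390.9 = 615.5
Services balance = 2136.8 - 614.7 = 1522.1
Trade balance (goods + services) = 615.5 + 1522.1 = 2137.6
Net primary income = -386.3
Net secondary income = 378.8 - 517.5 = -138.7
Current account = 2137.6 + (-386.3) + (-138.7) = 1612.6
Financial account = -(1612.6 + 146.6) = -1759.2

-1759.2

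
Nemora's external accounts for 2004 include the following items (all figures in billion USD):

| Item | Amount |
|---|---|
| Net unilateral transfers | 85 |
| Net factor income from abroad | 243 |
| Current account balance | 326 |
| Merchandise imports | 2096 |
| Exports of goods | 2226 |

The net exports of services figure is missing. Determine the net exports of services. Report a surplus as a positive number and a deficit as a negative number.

-132

Current account = goods balance + services balance + net primary income + net secondary income
Sum of the known components = 458
Net exports of services = CA - (known components) = 326 - 458 = -132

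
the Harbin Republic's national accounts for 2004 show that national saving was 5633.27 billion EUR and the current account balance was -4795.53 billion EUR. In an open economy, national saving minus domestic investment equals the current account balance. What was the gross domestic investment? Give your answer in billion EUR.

I = S - CA = 5633.27 - (-4795.53) = 10428.80

10428.80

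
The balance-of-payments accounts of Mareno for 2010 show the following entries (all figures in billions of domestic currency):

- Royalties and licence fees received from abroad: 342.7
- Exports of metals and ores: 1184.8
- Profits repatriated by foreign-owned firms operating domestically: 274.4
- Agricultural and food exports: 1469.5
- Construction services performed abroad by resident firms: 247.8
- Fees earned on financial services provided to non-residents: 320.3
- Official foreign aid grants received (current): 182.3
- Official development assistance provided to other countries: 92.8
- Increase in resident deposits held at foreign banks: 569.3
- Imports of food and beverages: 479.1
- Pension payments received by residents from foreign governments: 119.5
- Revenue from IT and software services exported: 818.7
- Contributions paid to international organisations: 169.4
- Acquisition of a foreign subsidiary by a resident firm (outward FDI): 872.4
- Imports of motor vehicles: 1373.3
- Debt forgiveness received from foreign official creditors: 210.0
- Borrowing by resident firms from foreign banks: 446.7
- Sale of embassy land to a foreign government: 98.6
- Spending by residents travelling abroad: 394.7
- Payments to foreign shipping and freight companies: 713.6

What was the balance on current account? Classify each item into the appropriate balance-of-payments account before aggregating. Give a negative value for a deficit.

1188.3

Goods: -1373.3 + 1469.5 + 1184.8 - 479.1 = 801.9
Services: 247.8 + 342.7 - 713.6 + 818.7 - 394.7 + 320.3 = 621.2
Primary income: -274.4
Secondary income: -92.8 - 169.4 + 182.3 + 119.5 = 39.6
Current account = 801.9 + 621.2 + (-274.4) + 39.6 = 1188.3
(Excluded from the current account — financial account: increase in resident deposits held at foreign banks 569.3, acquisition of a foreign subsidiary by a resident firm (outward FDI) 872.4, borrowing by resident firms from foreign banks 446.7; capital account: debt forgiveness received from foreign official creditors 210.0, sale of embassy land to a foreign government 98.6.)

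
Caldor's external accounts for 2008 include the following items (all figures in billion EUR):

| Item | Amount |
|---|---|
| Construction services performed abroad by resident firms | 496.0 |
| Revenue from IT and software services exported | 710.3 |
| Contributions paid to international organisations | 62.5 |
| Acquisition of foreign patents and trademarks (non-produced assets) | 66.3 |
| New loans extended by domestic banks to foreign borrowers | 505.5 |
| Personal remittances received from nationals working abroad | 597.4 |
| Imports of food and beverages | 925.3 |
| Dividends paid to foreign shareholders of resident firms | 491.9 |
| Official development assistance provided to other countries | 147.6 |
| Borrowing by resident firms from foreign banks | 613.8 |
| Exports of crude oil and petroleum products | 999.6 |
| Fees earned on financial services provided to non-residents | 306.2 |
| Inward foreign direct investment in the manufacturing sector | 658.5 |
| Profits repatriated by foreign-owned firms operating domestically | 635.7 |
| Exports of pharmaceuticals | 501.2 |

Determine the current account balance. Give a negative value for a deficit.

1347.7

Goods: -925.3 + 501.2 + 999.6 = 575.5
Services: 496.0 + 710.3 + 306.2 = 1512.5
Primary income: -491.9 - 635.7 = -1127.6
Secondary income: 597.4 - 62.5 - 147.6 = 387.3
Current account = 575.5 + 1512.5 + (-1127.6) + 387.3 = 1347.7
(Excluded from the current account — capital account: acquisition of foreign patents and trademarks (non-produced assets) 66.3; financial account: new loans extended by domestic banks to foreign borrowers 505.5, borrowing by resident firms from foreign banks 613.8, inward foreign direct investment in the manufacturing sector 658.5.)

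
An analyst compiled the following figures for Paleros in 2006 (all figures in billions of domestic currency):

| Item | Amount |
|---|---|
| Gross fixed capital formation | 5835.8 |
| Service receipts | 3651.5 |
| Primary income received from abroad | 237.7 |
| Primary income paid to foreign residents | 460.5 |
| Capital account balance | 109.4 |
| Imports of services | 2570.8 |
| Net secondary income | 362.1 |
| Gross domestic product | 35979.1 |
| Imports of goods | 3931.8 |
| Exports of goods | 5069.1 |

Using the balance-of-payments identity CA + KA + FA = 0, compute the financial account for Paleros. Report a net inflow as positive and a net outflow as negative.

-2466.7

Goods balance = 5069.1 - 3931.8 = 1137.3
Services balance = 3651.5 - 2570.8 = 1080.7
Trade balance (goods + services) = 1137.3 + 1080.7 = 2218.0
Net primary income = 237.7 - 460.5 = -222.8
Net secondary income = 362.1
Current account = 2218.0 + (-222.8) + 362.1 = 2357.3
Financial account = -(2357.3 + 109.4) = -2466.7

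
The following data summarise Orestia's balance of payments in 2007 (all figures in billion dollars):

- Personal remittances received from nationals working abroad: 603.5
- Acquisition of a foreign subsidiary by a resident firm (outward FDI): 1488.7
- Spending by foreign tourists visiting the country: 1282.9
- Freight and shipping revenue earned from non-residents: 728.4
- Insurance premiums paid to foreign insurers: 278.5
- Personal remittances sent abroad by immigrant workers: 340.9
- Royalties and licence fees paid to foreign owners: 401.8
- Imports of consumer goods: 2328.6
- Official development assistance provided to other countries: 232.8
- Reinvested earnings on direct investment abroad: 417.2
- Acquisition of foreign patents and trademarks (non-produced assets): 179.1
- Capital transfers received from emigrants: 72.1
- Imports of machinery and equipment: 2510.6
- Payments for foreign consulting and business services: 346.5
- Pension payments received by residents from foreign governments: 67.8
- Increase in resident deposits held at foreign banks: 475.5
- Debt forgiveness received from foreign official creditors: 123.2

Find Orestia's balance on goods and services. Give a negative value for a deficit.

-3854.7

Goods: -2328.6 - 2510.6 = -4839.2
Services: -401.8 - 346.5 + 1282.9 + 728.4 - 278.5 = 984.5
Trade balance = -4839.2 + 984.5 = -3854.7
(Excluded from the trade balance — secondary income: personal remittances received from nationals working abroad 603.5, personal remittances sent abroad by immigrant workers 340.9, official development assistance provided to other countries 232.8, pension payments received by residents from foreign governments 67.8; financial account: acquisition of a foreign subsidiary by a resident firm (outward FDI) 1488.7, increase in resident deposits held at foreign banks 475.5; primary income: reinvested earnings on direct investment abroad 417.2; capital account: acquisition of foreign patents and trademarks (non-produced assets) 179.1, capital transfers received from emigrants 72.1, debt forgiveness received from foreign official creditors 123.2.)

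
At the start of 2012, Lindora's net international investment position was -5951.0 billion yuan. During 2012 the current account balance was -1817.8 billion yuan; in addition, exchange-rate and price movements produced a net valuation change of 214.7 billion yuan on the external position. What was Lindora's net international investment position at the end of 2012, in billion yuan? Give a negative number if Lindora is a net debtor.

-7554.1

Change in NIIP = current account + net valuation change = -1817.8 + 214.7 = -1603.1
End-of-year NIIP = -5951.0 + (-1603.1) = -7554.1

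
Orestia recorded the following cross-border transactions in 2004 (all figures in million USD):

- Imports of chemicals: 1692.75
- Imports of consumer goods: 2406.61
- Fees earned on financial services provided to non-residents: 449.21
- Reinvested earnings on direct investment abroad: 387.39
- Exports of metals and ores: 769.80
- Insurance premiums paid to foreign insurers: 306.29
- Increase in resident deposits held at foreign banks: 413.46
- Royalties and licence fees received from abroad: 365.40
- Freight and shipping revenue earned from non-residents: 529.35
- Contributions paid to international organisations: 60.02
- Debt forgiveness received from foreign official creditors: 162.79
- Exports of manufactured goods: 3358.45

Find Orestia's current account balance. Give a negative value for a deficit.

1393.93

Goods: -1692.75 + 3358.45 + 769.80 - 2406.61 = 28.89
Services: 449.21 + 365.40 - 306.29 + 529.35 = 1037.67
Primary income: 387.39
Secondary income: -60.02
Current account = 28.89 + 1037.67 + 387.39 + (-60.02) = 1393.93
(Excluded from the current account — financial account: increase in resident deposits held at foreign banks 413.46; capital account: debt forgiveness received from foreign official creditors 162.79.)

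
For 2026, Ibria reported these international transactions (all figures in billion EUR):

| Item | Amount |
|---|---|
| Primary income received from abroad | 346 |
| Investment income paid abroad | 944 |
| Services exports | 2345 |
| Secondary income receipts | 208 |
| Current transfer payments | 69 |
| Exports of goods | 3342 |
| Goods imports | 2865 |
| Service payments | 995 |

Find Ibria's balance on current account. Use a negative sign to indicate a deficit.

1368

Goods balance = 3342 - 2865 = 477
Services balance = 2345 - 995 = 1350
Trade balance (goods + services) = 477 + 1350 = 1827
Net primary income = 346 - 944 = -598
Net secondary income = 208 - 69 = 139
Current account = 1827 + (-598) + 139 = 1368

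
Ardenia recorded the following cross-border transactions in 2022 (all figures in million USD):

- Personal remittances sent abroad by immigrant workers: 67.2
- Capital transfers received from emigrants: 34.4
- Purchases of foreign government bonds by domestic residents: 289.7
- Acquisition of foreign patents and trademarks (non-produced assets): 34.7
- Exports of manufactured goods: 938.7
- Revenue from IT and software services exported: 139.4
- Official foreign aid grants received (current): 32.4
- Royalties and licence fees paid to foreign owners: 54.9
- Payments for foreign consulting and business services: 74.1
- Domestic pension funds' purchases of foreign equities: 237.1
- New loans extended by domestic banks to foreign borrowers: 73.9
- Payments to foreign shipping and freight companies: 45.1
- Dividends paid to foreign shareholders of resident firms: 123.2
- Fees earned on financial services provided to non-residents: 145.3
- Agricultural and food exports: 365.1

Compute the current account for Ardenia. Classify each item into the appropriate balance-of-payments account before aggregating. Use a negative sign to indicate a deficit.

1256.4

Goods: 938.7 + 365.1 = 1303.8
Services: 139.4 - 45.1 - 54.9 - 74.1 + 145.3 = 110.6
Primary income: -123.2
Secondary income: -67.2 + 32.4 = -34.8
Current account = 1303.8 + 110.6 + (-123.2) + (-34.8) = 1256.4
(Excluded from the current account — capital account: capital transfers received from emigrants 34.4, acquisition of foreign patents and trademarks (non-produced assets) 34.7; financial account: purchases of foreign government bonds by domestic residents 289.7, domestic pension funds' purchases of foreign equities 237.1, new loans extended by domestic banks to foreign borrowers 73.9.)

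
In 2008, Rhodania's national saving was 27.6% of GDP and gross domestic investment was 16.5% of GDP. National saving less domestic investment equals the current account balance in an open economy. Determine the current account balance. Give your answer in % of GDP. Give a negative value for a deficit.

CA = S - I = 27.6 - 16.5 = 11.1

11.1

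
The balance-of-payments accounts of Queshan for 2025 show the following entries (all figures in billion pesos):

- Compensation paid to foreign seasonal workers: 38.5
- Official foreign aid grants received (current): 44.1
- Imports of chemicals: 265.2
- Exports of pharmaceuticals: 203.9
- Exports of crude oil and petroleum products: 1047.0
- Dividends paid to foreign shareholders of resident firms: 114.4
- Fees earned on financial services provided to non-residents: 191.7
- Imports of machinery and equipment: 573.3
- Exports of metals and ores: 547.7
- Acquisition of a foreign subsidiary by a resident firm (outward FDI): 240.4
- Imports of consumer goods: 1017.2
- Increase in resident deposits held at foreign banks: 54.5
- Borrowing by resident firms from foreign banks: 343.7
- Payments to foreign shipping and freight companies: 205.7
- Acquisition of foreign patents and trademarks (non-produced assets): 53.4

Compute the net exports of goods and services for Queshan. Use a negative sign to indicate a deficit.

Goods: 203.9 + 547.7 - 265.2 - 573.3 - 1017.2 + 1047.0 = -57.1
Services: 191.7 - 205.7 = -14.0
Trade balance = -57.1 + (-14.0) = -71.1
(Excluded from the trade balance — primary income: compensation paid to foreign seasonal workers 38.5, dividends paid to foreign shareholders of resident firms 114.4; secondary income: official foreign aid grants received (current) 44.1; financial account: acquisition of a foreign subsidiary by a resident firm (outward FDI) 240.4, increase in resident deposits held at foreign banks 54.5, borrowing by resident firms from foreign banks 343.7; capital account: acquisition of foreign patents and trademarks (non-produced assets) 53.4.)

-71.1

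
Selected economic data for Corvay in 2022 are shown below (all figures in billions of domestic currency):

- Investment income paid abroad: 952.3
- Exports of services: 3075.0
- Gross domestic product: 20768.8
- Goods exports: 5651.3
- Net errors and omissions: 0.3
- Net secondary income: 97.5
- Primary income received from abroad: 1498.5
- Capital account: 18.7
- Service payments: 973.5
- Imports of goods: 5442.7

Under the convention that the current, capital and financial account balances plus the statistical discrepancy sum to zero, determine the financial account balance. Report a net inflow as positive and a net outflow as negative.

-2972.8

Goods balance = 5651.3 - 5442.7 = 208.6
Services balance = 3075.0 - 973.5 = 2101.5
Trade balance (goods + services) = 208.6 + 2101.5 = 2310.1
Net primary income = 1498.5 - 952.3 = 546.2
Net secondary income = 97.5
Current account = 2310.1 + 546.2 + 97.5 = 2953.8
Financial account = -(2953.8 + 18.7 + 0.3) = -2972.8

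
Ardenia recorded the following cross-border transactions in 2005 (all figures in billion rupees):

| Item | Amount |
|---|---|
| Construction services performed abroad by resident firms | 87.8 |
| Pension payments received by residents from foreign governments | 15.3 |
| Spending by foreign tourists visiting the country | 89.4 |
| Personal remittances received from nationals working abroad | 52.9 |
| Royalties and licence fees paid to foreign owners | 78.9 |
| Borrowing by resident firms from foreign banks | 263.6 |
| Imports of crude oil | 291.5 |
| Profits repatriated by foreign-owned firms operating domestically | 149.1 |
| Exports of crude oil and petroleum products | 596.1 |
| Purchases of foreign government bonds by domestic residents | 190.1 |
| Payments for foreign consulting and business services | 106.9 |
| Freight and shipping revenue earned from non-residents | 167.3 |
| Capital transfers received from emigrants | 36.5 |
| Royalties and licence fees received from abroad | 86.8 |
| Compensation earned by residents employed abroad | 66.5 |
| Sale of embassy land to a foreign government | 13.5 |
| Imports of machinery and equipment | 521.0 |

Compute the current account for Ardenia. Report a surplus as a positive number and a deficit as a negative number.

Goods: -291.5 - 521.0 + 596.1 = -216.4
Services: 167.3 + 86.8 + 87.8 - 78.9 - 106.9 + 89.4 = 245.5
Primary income: -149.1 + 66.5 = -82.6
Secondary income: 15.3 + 52.9 = 68.2
Current account = (-216.4) + 245.5 + (-82.6) + 68.2 = 14.7
(Excluded from the current account — financial account: borrowing by resident firms from foreign banks 263.6, purchases of foreign government bonds by domestic residents 190.1; capital account: capital transfers received from emigrants 36.5, sale of embassy land to a foreign government 13.5.)

14.7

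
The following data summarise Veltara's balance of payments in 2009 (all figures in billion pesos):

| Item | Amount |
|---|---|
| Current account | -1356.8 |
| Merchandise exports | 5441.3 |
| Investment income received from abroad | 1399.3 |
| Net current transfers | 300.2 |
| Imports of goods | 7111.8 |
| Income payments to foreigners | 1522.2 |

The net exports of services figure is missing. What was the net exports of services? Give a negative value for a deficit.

136.4

Current account = goods balance + services balance + net primary income + net secondary income
Sum of the known components = -1493.2
Net exports of services = CA - (known components) = -1356.8 - (-1493.2) = 136.4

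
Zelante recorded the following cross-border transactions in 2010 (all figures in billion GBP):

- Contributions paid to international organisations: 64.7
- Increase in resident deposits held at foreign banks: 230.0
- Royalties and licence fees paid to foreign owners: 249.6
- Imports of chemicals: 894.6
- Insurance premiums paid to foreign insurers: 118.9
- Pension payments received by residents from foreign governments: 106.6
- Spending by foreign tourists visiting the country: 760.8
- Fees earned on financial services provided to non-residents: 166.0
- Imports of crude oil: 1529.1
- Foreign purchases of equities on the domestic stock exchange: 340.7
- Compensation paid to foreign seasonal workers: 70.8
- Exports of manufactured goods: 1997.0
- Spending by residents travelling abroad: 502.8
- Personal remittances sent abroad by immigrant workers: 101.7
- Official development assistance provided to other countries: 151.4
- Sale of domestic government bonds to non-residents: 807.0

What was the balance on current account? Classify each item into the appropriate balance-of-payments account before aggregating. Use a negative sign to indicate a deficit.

Goods: 1997.0 - 894.6 - 1529.1 = -426.7
Services: 166.0 - 502.8 - 118.9 - 249.6 + 760.8 = 55.5
Primary income: -70.8
Secondary income: -151.4 - 101.7 - 64.7 + 106.6 = -211.2
Current account = (-426.7) + 55.5 + (-70.8) + (-211.2) = -653.2
(Excluded from the current account — financial account: increase in resident deposits held at foreign banks 230.0, foreign purchases of equities on the domestic stock exchange 340.7, sale of domestic government bonds to non-residents 807.0.)

-653.2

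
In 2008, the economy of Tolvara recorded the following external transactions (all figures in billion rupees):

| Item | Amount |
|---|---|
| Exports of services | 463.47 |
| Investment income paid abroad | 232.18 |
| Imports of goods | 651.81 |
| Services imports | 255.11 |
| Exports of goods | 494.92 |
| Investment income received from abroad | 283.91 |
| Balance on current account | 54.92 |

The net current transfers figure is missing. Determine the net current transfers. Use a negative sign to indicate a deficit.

Current account = goods balance + services balance + net primary income + net secondary income
Sum of the known components = 103.20
Net current transfers = CA - (known components) = 54.92 - 103.20 = -48.28

-48.28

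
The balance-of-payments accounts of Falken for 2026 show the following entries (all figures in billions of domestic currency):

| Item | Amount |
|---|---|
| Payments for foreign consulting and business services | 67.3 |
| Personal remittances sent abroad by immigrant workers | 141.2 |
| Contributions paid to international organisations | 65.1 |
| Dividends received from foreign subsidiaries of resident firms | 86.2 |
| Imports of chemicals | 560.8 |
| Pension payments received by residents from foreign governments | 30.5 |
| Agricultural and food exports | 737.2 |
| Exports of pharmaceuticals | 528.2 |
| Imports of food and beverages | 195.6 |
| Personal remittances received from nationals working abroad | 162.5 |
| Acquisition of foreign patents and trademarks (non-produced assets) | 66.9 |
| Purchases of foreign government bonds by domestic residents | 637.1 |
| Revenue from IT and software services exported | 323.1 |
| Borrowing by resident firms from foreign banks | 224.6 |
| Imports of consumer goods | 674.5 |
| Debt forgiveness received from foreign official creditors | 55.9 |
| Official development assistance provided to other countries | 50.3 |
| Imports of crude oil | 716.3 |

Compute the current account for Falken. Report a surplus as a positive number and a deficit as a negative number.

-603.4

Goods: -195.6 - 560.8 - 674.5 - 716.3 + 528.2 + 737.2 = -881.8
Services: -67.3 + 323.1 = 255.8
Primary income: 86.2
Secondary income: -50.3 + 162.5 - 65.1 - 141.2 + 30.5 = -63.6
Current account = (-881.8) + 255.8 + 86.2 + (-63.6) = -603.4
(Excluded from the current account — capital account: acquisition of foreign patents and trademarks (non-produced assets) 66.9, debt forgiveness received from foreign official creditors 55.9; financial account: purchases of foreign government bonds by domestic residents 637.1, borrowing by resident firms from foreign banks 224.6.)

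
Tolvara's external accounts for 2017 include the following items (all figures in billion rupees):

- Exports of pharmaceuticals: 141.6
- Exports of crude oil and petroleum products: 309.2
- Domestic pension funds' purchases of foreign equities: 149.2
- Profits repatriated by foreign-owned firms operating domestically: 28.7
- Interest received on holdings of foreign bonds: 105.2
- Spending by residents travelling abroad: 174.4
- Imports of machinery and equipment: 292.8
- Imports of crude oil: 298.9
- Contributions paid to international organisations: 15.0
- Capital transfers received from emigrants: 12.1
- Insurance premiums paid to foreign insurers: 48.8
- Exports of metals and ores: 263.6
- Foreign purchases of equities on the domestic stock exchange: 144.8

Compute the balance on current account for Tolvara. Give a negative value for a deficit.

-39.0

Goods: -298.9 - 292.8 + 263.6 + 141.6 + 309.2 = 122.7
Services: -174.4 - 48.8 = -223.2
Primary income: 105.2 - 28.7 = 76.5
Secondary income: -15.0
Current account = 122.7 + (-223.2) + 76.5 + (-15.0) = -39.0
(Excluded from the current account — financial account: domestic pension funds' purchases of foreign equities 149.2, foreign purchases of equities on the domestic stock exchange 144.8; capital account: capital transfers received from emigrants 12.1.)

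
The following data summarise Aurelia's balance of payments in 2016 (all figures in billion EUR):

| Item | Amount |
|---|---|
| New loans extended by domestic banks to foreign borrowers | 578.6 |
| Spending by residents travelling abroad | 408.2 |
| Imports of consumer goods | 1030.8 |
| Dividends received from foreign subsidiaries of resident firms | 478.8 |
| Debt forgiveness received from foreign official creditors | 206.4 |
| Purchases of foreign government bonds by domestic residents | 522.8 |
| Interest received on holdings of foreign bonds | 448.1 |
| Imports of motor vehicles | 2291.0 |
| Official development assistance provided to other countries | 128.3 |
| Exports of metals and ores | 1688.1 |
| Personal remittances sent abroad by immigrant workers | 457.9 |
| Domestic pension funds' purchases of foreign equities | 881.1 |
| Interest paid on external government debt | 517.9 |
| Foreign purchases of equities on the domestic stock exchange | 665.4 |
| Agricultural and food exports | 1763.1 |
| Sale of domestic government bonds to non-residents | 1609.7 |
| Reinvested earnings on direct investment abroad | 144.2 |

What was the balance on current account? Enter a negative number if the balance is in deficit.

Goods: -1030.8 - 2291.0 + 1763.1 + 1688.1 = 129.4
Services: -408.2
Primary income: -517.9 + 448.1 + 478.8 + 144.2 = 553.2
Secondary income: -457.9 - 128.3 = -586.2
Current account = 129.4 + (-408.2) + 553.2 + (-586.2) = -311.8
(Excluded from the current account — financial account: new loans extended by domestic banks to foreign borrowers 578.6, purchases of foreign government bonds by domestic residents 522.8, domestic pension funds' purchases of foreign equities 881.1, foreign purchases of equities on the domestic stock exchange 665.4, sale of domestic government bonds to non-residents 1609.7; capital account: debt forgiveness received from foreign official creditors 206.4.)

-311.8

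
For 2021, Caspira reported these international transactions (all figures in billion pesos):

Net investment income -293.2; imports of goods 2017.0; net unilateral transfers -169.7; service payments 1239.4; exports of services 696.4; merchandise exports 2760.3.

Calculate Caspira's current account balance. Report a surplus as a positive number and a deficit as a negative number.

-262.6

Goods balance = 2760.3 - 2017.0 = 743.3
Services balance = 696.4 - 1239.4 = -543.0
Trade balance (goods + services) = 743.3 + (-543.0) = 200.3
Net primary income = -293.2
Net secondary income = -169.7
Current account = 200.3 + (-293.2) + (-169.7) = -262.6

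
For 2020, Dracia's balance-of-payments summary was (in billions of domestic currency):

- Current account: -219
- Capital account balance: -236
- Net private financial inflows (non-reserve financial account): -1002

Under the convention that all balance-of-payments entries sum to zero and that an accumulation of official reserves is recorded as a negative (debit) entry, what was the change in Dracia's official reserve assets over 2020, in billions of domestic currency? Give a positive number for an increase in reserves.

Official reserve transactions balance = -((-219) + (-236) + (-1002)) = 1457
An accumulation of reserves is recorded as a debit (negative entry), so the change in the stock of reserves is the negative of that balance.
Change in official reserves = -(1457) = -1457

-1457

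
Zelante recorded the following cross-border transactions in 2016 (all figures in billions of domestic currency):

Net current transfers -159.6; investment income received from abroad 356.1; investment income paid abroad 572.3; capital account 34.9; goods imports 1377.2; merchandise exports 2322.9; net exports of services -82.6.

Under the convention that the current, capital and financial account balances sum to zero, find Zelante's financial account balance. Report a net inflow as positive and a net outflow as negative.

-522.2

Goods balance = 2322.9 - 1377.2 = 945.7
Services balance = -82.6
Trade balance (goods + services) = 945.7 + (-82.6) = 863.1
Net primary income = 356.1 - 572.3 = -216.2
Net secondary income = -159.6
Current account = 863.1 + (-216.2) + (-159.6) = 487.3
Financial account = -(487.3 + 34.9) = -522.2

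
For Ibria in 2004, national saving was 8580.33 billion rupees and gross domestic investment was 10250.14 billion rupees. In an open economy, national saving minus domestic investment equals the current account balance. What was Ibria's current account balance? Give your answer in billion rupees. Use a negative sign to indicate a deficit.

-1669.81

S - I = CA (net lending to the rest of the world).
CA = S - I = 8580.33 - 10250.14 = -1669.81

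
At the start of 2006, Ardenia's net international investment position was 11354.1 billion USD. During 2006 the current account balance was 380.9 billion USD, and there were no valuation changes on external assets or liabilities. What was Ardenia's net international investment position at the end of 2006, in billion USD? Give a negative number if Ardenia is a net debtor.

11735.0

With no valuation effects, change in NIIP = current account = 380.9
End-of-year NIIP = 11354.1 + 380.9 = 11735.0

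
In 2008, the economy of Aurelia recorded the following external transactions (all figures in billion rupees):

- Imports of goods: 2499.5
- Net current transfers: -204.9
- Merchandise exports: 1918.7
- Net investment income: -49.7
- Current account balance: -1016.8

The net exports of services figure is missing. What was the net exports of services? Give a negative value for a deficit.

Current account = goods balance + services balance + net primary income + net secondary income
Sum of the known components = -835.4
Net exports of services = CA - (known components) = -1016.8 - (-835.4) = -181.4

-181.4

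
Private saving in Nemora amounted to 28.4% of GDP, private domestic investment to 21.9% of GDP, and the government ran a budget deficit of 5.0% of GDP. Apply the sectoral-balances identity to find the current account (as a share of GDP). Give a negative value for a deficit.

By the sectoral-balances identity, CA = (S_private - I) + (T - G).
Private balance = 28.4 - 21.9 = 6.5
Government balance (T - G) = -5.0
CA = 6.5 + (-5.0) = 1.5

1.5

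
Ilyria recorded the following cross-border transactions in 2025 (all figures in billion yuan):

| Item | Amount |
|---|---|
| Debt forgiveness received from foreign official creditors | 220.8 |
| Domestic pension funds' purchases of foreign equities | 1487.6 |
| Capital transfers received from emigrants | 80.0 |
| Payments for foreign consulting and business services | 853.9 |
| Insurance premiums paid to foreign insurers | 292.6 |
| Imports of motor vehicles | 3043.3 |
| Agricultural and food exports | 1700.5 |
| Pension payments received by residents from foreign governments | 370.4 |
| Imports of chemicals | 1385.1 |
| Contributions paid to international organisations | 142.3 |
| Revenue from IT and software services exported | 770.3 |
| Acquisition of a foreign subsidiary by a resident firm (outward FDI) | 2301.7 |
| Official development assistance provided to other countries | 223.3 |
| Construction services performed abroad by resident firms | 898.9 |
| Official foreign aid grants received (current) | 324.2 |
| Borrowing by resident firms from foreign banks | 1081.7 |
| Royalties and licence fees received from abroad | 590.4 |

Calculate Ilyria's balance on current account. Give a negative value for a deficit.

-1285.8

Goods: -1385.1 + 1700.5 - 3043.3 = -2727.9
Services: 898.9 - 292.6 + 590.4 - 853.9 + 770.3 = 1113.1
Secondary income: -142.3 - 223.3 + 370.4 + 324.2 = 329.0
Current account = (-2727.9) + 1113.1 + 329.0 = -1285.8
(Excluded from the current account — capital account: debt forgiveness received from foreign official creditors 220.8, capital transfers received from emigrants 80.0; financial account: domestic pension funds' purchases of foreign equities 1487.6, acquisition of a foreign subsidiary by a resident firm (outward FDI) 2301.7, borrowing by resident firms from foreign banks 1081.7.)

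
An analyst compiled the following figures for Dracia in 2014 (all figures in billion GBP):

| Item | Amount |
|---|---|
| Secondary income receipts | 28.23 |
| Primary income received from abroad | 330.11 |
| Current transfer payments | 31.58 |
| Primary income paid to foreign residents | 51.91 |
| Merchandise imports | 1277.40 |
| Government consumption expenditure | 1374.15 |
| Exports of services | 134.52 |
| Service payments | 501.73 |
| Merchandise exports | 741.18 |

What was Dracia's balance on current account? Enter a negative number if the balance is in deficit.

Goods balance = 741.18 - 1277.40 = -536.22
Services balance = 134.52 - 501.73 = -367.21
Trade balance (goods + services) = -536.22 + (-367.21) = -903.43
Net primary income = 330.11 - 51.91 = 278.20
Net secondary income = 28.23 - 31.58 = -3.35
Current account = -903.43 + 278.20 + (-3.35) = -628.58

-628.58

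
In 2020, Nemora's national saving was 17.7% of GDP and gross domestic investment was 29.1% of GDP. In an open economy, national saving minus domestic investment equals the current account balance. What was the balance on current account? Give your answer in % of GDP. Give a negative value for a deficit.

CA = S - I = 17.7 - 29.1 = -11.4

-11.4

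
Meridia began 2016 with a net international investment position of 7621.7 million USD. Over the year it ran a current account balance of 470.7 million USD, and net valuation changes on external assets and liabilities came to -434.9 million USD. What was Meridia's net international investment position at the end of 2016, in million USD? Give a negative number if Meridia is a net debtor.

Change in NIIP = current account + net valuation change = 470.7 + (-434.9) = 35.8
End-of-year NIIP = 7621.7 + 35.8 = 7657.5

7657.5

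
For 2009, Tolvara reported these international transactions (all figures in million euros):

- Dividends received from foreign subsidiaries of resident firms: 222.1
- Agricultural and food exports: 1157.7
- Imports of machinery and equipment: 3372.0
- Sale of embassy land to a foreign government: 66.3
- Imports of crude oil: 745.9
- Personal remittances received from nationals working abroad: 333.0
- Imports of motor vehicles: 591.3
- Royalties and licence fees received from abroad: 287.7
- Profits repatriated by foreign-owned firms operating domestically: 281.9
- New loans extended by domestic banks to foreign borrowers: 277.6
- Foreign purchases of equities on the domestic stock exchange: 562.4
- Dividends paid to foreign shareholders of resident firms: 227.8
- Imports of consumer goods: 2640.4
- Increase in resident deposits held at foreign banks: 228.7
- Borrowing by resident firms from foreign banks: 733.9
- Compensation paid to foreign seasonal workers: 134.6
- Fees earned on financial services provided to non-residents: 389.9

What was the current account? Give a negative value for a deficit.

-5603.5

Goods: -2640.4 - 591.3 + 1157.7 - 3372.0 - 745.9 = -6191.9
Services: 287.7 + 389.9 = 677.6
Primary income: 222.1 - 134.6 - 281.9 - 227.8 = -422.2
Secondary income: 333.0
Current account = (-6191.9) + 677.6 + (-422.2) + 333.0 = -5603.5
(Excluded from the current account — capital account: sale of embassy land to a foreign government 66.3; financial account: new loans extended by domestic banks to foreign borrowers 277.6, foreign purchases of equities on the domestic stock exchange 562.4, increase in resident deposits held at foreign banks 228.7, borrowing by resident firms from foreign banks 733.9.)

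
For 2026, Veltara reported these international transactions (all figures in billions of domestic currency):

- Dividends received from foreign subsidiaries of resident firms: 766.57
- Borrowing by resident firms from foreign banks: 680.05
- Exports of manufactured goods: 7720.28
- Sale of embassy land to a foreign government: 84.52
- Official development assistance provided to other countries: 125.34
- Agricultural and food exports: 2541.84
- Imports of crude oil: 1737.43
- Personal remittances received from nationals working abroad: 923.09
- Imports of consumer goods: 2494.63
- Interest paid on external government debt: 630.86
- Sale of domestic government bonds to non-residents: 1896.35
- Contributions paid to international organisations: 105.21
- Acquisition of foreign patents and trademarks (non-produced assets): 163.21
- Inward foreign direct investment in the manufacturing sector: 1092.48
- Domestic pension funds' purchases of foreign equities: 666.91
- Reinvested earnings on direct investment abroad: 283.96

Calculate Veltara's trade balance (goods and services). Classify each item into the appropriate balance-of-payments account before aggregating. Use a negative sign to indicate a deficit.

Goods: -2494.63 - 1737.43 + 2541.84 + 7720.28 = 6030.06
Trade balance = 6030.06 + 0.00 = 6030.06
(Excluded from the trade balance — primary income: dividends received from foreign subsidiaries of resident firms 766.57, interest paid on external government debt 630.86, reinvested earnings on direct investment abroad 283.96; financial account: borrowing by resident firms from foreign banks 680.05, sale of domestic government bonds to non-residents 1896.35, inward foreign direct investment in the manufacturing sector 1092.48, domestic pension funds' purchases of foreign equities 666.91; capital account: sale of embassy land to a foreign government 84.52, acquisition of foreign patents and trademarks (non-produced assets) 163.21; secondary income: official development assistance provided to other countries 125.34, personal remittances received from nationals working abroad 923.09, contributions paid to international organisations 105.21.)

6030.06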